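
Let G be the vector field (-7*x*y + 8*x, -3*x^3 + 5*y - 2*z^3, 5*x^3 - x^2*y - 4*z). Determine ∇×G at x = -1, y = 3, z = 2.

(23, -21, -16)

(∇×G)₁ = ∂G₃/∂y − ∂G₂/∂z = -x^2 + 6*z^2
(∇×G)₂ = ∂G₁/∂z − ∂G₃/∂x = -15*x^2 + 2*x*y
(∇×G)₃ = ∂G₂/∂x − ∂G₁/∂y = -9*x^2 + 7*x
∇×G = (-x^2 + 6*z^2, -15*x^2 + 2*x*y, -9*x^2 + 7*x)
At (-1, 3, 2): (23, -21, -16).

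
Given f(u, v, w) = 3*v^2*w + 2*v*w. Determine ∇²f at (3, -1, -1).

-6

∂²f/∂u² = 0
∂²f/∂v² = 6*w
∂²f/∂w² = 0
∇²f = 6*w
At (3, -1, -1): -6.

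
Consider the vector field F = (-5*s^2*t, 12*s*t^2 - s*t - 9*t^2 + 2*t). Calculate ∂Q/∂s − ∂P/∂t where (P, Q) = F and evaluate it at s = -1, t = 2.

∂F₂/∂s = 12*t^2 - t
∂F₁/∂t = -5*s^2
Scalar curl = 5*s^2 + 12*t^2 - t
At (-1, 2): 51.

51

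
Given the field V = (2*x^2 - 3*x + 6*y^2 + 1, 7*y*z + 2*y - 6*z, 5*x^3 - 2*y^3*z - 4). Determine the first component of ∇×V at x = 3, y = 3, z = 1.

-69

(∇×V)_1 = ∂V₃/∂y − ∂V₂/∂z
= -6*y^2*z − (7*y - 6)
= -6*y^2*z - 7*y + 6
At (3, 3, 1): -69.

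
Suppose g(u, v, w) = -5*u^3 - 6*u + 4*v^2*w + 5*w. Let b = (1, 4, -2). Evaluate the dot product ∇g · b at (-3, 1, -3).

-255

∂g/∂u = -15*u^2 - 6
∂g/∂v = 8*v*w
∂g/∂w = 4*v^2 + 5
∇g at (-3, 1, -3) = (-141, -24, 9)
∇g · b = (-141)(1) + (-24)(4) + (9)(-2) = -255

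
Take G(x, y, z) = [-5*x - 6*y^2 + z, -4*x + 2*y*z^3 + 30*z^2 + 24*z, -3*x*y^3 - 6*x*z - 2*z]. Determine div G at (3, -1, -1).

∂G₁/∂x = -5
∂G₂/∂y = 2*z^3
∂G₃/∂z = -6*x - 2
∇·G = -6*x + 2*z^3 - 7
At (3, -1, -1): -27.

-27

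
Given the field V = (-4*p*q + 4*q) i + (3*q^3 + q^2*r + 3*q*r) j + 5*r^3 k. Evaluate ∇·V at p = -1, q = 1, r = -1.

15

∂V₁/∂p = -4*q
∂V₂/∂q = 9*q^2 + 2*q*r + 3*r
∂V₃/∂r = 15*r^2
∇·V = 9*q^2 + 2*q*r - 4*q + 15*r^2 + 3*r
At (-1, 1, -1): 15.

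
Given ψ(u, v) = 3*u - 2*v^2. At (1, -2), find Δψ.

-4

∂²ψ/∂u² = 0
∂²ψ/∂v² = -4
∇²ψ = -4
At (1, -2): -4.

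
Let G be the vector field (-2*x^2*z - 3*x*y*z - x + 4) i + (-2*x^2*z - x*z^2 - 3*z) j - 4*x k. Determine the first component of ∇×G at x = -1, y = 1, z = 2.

1

(∇×G)_1 = ∂G₃/∂y − ∂G₂/∂z
= 0 − (-2*x^2 - 2*x*z - 3)
= 2*x^2 + 2*x*z + 3
At (-1, 1, 2): 1.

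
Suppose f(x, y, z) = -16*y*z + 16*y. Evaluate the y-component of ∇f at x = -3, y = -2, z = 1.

(∇f)_2 = ∂f/∂y = -16*z + 16
At (-3, -2, 1): 0.

0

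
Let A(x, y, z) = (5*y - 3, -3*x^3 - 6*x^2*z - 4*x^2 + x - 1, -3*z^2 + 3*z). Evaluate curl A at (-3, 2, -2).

(54, 0, -133)

(∇×A)₁ = ∂A₃/∂y − ∂A₂/∂z = 6*x^2
(∇×A)₂ = ∂A₁/∂z − ∂A₃/∂x = 0
(∇×A)₃ = ∂A₂/∂x − ∂A₁/∂y = -9*x^2 - 12*x*z - 8*x - 4
∇×A = (6*x^2, 0, -9*x^2 - 12*x*z - 8*x - 4)
At (-3, 2, -2): (54, 0, -133).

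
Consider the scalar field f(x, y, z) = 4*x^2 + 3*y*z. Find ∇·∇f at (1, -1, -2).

8

∂²f/∂x² = 8
∂²f/∂y² = 0
∂²f/∂z² = 0
∇²f = 8
At (1, -1, -2): 8.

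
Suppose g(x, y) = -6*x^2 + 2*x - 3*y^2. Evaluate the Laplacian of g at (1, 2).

∂²g/∂x² = -12
∂²g/∂y² = -6
∇²g = -18
At (1, 2): -18.

-18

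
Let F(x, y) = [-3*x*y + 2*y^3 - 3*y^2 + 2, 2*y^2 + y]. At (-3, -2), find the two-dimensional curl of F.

-45

∂F₂/∂x = 0
∂F₁/∂y = -3*x + 6*y^2 - 6*y
Scalar curl = 3*x - 6*y^2 + 6*y
At (-3, -2): -45.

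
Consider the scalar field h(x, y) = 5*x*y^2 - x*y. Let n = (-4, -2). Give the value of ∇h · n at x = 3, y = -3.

-6

∂h/∂x = 5*y^2 - y
∂h/∂y = 10*x*y - x
∇h at (3, -3) = (48, -93)
∇h · n = (48)(-4) + (-93)(-2) = -6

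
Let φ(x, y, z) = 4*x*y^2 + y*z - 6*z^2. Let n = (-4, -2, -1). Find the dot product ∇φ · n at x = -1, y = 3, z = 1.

-89

∂φ/∂x = 4*y^2
∂φ/∂y = 8*x*y + z
∂φ/∂z = y - 12*z
∇φ at (-1, 3, 1) = (36, -23, -9)
∇φ · n = (36)(-4) + (-23)(-2) + (-9)(-1) = -89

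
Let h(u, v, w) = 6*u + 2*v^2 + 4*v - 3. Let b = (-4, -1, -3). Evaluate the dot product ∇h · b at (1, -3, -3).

-16

∂h/∂u = 6
∂h/∂v = 4*v + 4
∂h/∂w = 0
∇h at (1, -3, -3) = (6, -8, 0)
∇h · b = (6)(-4) + (-8)(-1) + (0)(-3) = -16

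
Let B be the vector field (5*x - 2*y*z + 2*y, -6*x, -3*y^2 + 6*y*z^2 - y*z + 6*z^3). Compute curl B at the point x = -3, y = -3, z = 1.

(∇×B)₁ = ∂B₃/∂y − ∂B₂/∂z = -6*y + 6*z^2 - z
(∇×B)₂ = ∂B₁/∂z − ∂B₃/∂x = -2*y
(∇×B)₃ = ∂B₂/∂x − ∂B₁/∂y = 2*z - 8
∇×B = (-6*y + 6*z^2 - z, -2*y, 2*z - 8)
At (-3, -3, 1): (23, 6, -6).

(23, 6, -6)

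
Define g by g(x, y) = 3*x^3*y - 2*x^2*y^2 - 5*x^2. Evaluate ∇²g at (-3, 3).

∂²g/∂x² = 2*(9*x*y - 2*y^2 - 5)
∂²g/∂y² = -4*x^2
∇²g = -4*x^2 + 18*x*y - 4*y^2 - 10
At (-3, 3): -244.

-244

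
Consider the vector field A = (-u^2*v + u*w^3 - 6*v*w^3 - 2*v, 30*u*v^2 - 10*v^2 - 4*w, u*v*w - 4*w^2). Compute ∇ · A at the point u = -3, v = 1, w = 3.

-194

∂A₁/∂u = -2*u*v + w^3
∂A₂/∂v = 60*u*v - 20*v
∂A₃/∂w = u*v - 8*w
∇·A = 59*u*v - 20*v + w^3 - 8*w
At (-3, 1, 3): -194.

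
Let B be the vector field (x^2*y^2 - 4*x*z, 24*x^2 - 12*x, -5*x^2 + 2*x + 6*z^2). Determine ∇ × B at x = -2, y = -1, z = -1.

(∇×B)₁ = ∂B₃/∂y − ∂B₂/∂z = 0
(∇×B)₂ = ∂B₁/∂z − ∂B₃/∂x = 6*x - 2
(∇×B)₃ = ∂B₂/∂x − ∂B₁/∂y = -2*x^2*y + 48*x - 12
∇×B = (0, 6*x - 2, -2*x^2*y + 48*x - 12)
At (-2, -1, -1): (0, -14, -100).

(0, -14, -100)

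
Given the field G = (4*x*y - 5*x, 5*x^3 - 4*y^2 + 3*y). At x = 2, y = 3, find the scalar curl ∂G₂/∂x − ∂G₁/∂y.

∂G₂/∂x = 15*x^2
∂G₁/∂y = 4*x
Scalar curl = 15*x^2 - 4*x
At (2, 3): 52.

52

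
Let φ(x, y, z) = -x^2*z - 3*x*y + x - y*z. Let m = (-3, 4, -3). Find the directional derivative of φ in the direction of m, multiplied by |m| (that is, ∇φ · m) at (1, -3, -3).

-54

∂φ/∂x = -2*x*z - 3*y + 1
∂φ/∂y = -3*x - z
∂φ/∂z = -x^2 - y
∇φ at (1, -3, -3) = (16, 0, 2)
∇φ · m = (16)(-3) + (0)(4) + (2)(-3) = -54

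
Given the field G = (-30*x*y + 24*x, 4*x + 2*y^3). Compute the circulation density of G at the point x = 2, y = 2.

64

∂G₂/∂x = 4
∂G₁/∂y = -30*x
Scalar curl = 30*x + 4
At (2, 2): 64.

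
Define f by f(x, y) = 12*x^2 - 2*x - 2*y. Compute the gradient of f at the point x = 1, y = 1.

(22, -2)

∂f/∂x = 24*x - 2
∂f/∂y = -2
∇f = (24*x - 2, -2)
At (1, 1): (22, -2).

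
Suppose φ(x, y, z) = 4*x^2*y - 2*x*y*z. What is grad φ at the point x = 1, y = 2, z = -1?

∂φ/∂x = 8*x*y - 2*y*z
∂φ/∂y = 4*x^2 - 2*x*z
∂φ/∂z = -2*x*y
∇φ = (8*x*y - 2*y*z, 4*x^2 - 2*x*z, -2*x*y)
At (1, 2, -1): (20, 6, -4).

(20, 6, -4)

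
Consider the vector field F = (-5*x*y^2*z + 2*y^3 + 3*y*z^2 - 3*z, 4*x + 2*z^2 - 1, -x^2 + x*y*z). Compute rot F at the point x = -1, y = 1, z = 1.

(∇×F)₁ = ∂F₃/∂y − ∂F₂/∂z = x*z - 4*z
(∇×F)₂ = ∂F₁/∂z − ∂F₃/∂x = -5*x*y^2 + 2*x + 5*y*z - 3
(∇×F)₃ = ∂F₂/∂x − ∂F₁/∂y = 10*x*y*z - 6*y^2 - 3*z^2 + 4
∇×F = (x*z - 4*z, -5*x*y^2 + 2*x + 5*y*z - 3, 10*x*y*z - 6*y^2 - 3*z^2 + 4)
At (-1, 1, 1): (-5, 5, -15).

(-5, 5, -15)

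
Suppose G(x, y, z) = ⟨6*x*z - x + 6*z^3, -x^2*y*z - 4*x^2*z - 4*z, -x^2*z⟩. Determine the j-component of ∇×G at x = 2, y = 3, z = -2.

76

(∇×G)_2 = ∂G₁/∂z − ∂G₃/∂x
= 6*x + 18*z^2 − (-2*x*z)
= 2*x*z + 6*x + 18*z^2
At (2, 3, -2): 76.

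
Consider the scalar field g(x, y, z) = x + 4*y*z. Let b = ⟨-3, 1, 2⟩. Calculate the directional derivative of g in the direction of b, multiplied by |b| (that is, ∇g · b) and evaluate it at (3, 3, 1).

25

∂g/∂x = 1
∂g/∂y = 4*z
∂g/∂z = 4*y
∇g at (3, 3, 1) = (1, 4, 12)
∇g · b = (1)(-3) + (4)(1) + (12)(2) = 25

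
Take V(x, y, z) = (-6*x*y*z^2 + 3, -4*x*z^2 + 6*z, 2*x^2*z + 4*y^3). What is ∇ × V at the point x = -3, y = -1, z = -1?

(∇×V)₁ = ∂V₃/∂y − ∂V₂/∂z = 8*x*z + 12*y^2 - 6
(∇×V)₂ = ∂V₁/∂z − ∂V₃/∂x = -12*x*y*z - 4*x*z
(∇×V)₃ = ∂V₂/∂x − ∂V₁/∂y = 6*x*z^2 - 4*z^2
∇×V = (8*x*z + 12*y^2 - 6, -12*x*y*z - 4*x*z, 6*x*z^2 - 4*z^2)
At (-3, -1, -1): (30, 24, -22).

(30, 24, -22)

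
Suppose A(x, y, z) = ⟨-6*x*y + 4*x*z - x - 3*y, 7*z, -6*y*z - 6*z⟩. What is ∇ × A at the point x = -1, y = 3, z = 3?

(∇×A)₁ = ∂A₃/∂y − ∂A₂/∂z = -6*z - 7
(∇×A)₂ = ∂A₁/∂z − ∂A₃/∂x = 4*x
(∇×A)₃ = ∂A₂/∂x − ∂A₁/∂y = 6*x + 3
∇×A = (-6*z - 7, 4*x, 6*x + 3)
At (-1, 3, 3): (-25, -4, -3).

(-25, -4, -3)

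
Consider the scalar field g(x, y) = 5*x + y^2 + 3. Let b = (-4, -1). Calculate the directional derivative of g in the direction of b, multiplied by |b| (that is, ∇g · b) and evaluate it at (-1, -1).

∂g/∂x = 5
∂g/∂y = 2*y
∇g at (-1, -1) = (5, -2)
∇g · b = (5)(-4) + (-2)(-1) = -18

-18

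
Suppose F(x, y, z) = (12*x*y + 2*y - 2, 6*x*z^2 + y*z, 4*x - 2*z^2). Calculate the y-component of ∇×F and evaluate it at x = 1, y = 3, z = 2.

-4

(∇×F)_2 = ∂F₁/∂z − ∂F₃/∂x
= 0 − (4)
= -4
At (1, 3, 2): -4.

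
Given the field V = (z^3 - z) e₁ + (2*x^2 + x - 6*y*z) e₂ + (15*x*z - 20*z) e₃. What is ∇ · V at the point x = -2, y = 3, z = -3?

∂V₁/∂x = 0
∂V₂/∂y = -6*z
∂V₃/∂z = 15*x - 20
∇·V = 15*x - 6*z - 20
At (-2, 3, -3): -32.

-32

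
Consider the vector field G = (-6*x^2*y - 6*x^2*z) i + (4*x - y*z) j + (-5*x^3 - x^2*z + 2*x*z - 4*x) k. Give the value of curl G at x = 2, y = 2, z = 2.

(∇×G)₁ = ∂G₃/∂y − ∂G₂/∂z = y
(∇×G)₂ = ∂G₁/∂z − ∂G₃/∂x = 9*x^2 + 2*x*z - 2*z + 4
(∇×G)₃ = ∂G₂/∂x − ∂G₁/∂y = 6*x^2 + 4
∇×G = (y, 9*x^2 + 2*x*z - 2*z + 4, 6*x^2 + 4)
At (2, 2, 2): (2, 44, 28).

(2, 44, 28)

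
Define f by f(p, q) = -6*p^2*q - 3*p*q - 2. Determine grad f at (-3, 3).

(99, -45)

∂f/∂p = -12*p*q - 3*q
∂f/∂q = -6*p^2 - 3*p
∇f = (-12*p*q - 3*q, -6*p^2 - 3*p)
At (-3, 3): (99, -45).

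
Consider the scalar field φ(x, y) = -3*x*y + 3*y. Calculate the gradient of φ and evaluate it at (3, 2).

(-6, -6)

∂φ/∂x = -3*y
∂φ/∂y = -3*x + 3
∇φ = (-3*y, -3*x + 3)
At (3, 2): (-6, -6).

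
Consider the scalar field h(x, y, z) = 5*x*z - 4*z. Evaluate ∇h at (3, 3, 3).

(15, 0, 11)

∂h/∂x = 5*z
∂h/∂y = 0
∂h/∂z = 5*x - 4
∇h = (5*z, 0, 5*x - 4)
At (3, 3, 3): (15, 0, 11).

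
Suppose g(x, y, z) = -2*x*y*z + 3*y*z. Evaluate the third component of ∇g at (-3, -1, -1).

(∇g)_3 = ∂g/∂z = -2*x*y + 3*y
At (-3, -1, -1): -9.

-9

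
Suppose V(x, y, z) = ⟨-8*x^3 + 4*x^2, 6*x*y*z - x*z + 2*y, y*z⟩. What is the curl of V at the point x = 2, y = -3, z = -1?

(37, 0, 19)

(∇×V)₁ = ∂V₃/∂y − ∂V₂/∂z = -6*x*y + x + z
(∇×V)₂ = ∂V₁/∂z − ∂V₃/∂x = 0
(∇×V)₃ = ∂V₂/∂x − ∂V₁/∂y = 6*y*z - z
∇×V = (-6*x*y + x + z, 0, 6*y*z - z)
At (2, -3, -1): (37, 0, 19).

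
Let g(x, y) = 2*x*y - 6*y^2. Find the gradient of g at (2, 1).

(2, -8)

∂g/∂x = 2*y
∂g/∂y = 2*x - 12*y
∇g = (2*y, 2*x - 12*y)
At (2, 1): (2, -8).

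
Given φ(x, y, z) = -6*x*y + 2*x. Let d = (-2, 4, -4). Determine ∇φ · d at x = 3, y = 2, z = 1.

∂φ/∂x = -6*y + 2
∂φ/∂y = -6*x
∂φ/∂z = 0
∇φ at (3, 2, 1) = (-10, -18, 0)
∇φ · d = (-10)(-2) + (-18)(4) + (0)(-4) = -52

-52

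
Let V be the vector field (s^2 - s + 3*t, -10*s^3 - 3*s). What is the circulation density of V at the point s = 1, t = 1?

-36

∂V₂/∂s = -30*s^2 - 3
∂V₁/∂t = 3
Scalar curl = -30*s^2 - 6
At (1, 1): -36.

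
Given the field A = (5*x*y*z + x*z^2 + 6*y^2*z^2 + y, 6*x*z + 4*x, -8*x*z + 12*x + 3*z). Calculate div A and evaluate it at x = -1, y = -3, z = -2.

45

∂A₁/∂x = 5*y*z + z^2
∂A₂/∂y = 0
∂A₃/∂z = -8*x + 3
∇·A = -8*x + 5*y*z + z^2 + 3
At (-1, -3, -2): 45.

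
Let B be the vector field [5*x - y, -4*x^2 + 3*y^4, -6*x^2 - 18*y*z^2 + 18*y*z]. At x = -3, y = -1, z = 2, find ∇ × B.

(∇×B)₁ = ∂B₃/∂y − ∂B₂/∂z = -18*z^2 + 18*z
(∇×B)₂ = ∂B₁/∂z − ∂B₃/∂x = 12*x
(∇×B)₃ = ∂B₂/∂x − ∂B₁/∂y = -8*x + 1
∇×B = (-18*z^2 + 18*z, 12*x, -8*x + 1)
At (-3, -1, 2): (-36, -36, 25).

(-36, -36, 25)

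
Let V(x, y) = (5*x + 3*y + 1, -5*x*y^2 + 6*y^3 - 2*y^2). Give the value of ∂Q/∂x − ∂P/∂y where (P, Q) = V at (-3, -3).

∂V₂/∂x = -5*y^2
∂V₁/∂y = 3
Scalar curl = -5*y^2 - 3
At (-3, -3): -48.

-48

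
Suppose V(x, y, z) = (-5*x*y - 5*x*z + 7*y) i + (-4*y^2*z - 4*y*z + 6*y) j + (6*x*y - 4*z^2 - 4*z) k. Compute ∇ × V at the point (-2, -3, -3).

(12, 28, -17)

(∇×V)₁ = ∂V₃/∂y − ∂V₂/∂z = 6*x + 4*y^2 + 4*y
(∇×V)₂ = ∂V₁/∂z − ∂V₃/∂x = -5*x - 6*y
(∇×V)₃ = ∂V₂/∂x − ∂V₁/∂y = 5*x - 7
∇×V = (6*x + 4*y^2 + 4*y, -5*x - 6*y, 5*x - 7)
At (-2, -3, -3): (12, 28, -17).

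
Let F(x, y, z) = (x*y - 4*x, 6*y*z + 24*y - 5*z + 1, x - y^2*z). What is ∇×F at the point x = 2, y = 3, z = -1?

(-7, -1, -2)

(∇×F)₁ = ∂F₃/∂y − ∂F₂/∂z = -2*y*z - 6*y + 5
(∇×F)₂ = ∂F₁/∂z − ∂F₃/∂x = -1
(∇×F)₃ = ∂F₂/∂x − ∂F₁/∂y = -x
∇×F = (-2*y*z - 6*y + 5, -1, -x)
At (2, 3, -1): (-7, -1, -2).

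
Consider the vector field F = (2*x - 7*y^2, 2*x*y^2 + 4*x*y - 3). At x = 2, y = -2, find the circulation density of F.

∂F₂/∂x = 2*y^2 + 4*y
∂F₁/∂y = -14*y
Scalar curl = 2*y^2 + 18*y
At (2, -2): -28.

-28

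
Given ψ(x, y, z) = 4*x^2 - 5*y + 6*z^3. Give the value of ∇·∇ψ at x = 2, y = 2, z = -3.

∂²ψ/∂x² = 8
∂²ψ/∂y² = 0
∂²ψ/∂z² = 36*z
∇²ψ = 36*z + 8
At (2, 2, -3): -100.

-100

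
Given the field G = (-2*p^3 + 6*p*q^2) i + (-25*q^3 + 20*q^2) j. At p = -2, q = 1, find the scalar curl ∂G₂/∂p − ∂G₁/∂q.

∂G₂/∂p = 0
∂G₁/∂q = 12*p*q
Scalar curl = -12*p*q
At (-2, 1): 24.

24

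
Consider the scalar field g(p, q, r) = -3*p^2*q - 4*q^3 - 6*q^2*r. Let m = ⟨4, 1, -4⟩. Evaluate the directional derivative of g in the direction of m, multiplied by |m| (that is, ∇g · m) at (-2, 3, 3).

∂g/∂p = -6*p*q
∂g/∂q = -3*p^2 - 12*q^2 - 12*q*r
∂g/∂r = -6*q^2
∇g at (-2, 3, 3) = (36, -228, -54)
∇g · m = (36)(4) + (-228)(1) + (-54)(-4) = 132

132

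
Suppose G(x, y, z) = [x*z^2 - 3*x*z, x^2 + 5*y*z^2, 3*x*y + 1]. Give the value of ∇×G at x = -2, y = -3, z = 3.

(84, 3, -4)

(∇×G)₁ = ∂G₃/∂y − ∂G₂/∂z = 3*x - 10*y*z
(∇×G)₂ = ∂G₁/∂z − ∂G₃/∂x = 2*x*z - 3*x - 3*y
(∇×G)₃ = ∂G₂/∂x − ∂G₁/∂y = 2*x
∇×G = (3*x - 10*y*z, 2*x*z - 3*x - 3*y, 2*x)
At (-2, -3, 3): (84, 3, -4).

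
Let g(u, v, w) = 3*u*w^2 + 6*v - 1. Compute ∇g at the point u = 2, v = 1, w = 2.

(12, 6, 24)

∂g/∂u = 3*w^2
∂g/∂v = 6
∂g/∂w = 6*u*w
∇g = (3*w^2, 6, 6*u*w)
At (2, 1, 2): (12, 6, 24).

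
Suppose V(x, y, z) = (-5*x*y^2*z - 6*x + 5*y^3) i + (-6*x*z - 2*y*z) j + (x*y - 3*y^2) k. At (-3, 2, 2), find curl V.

(-29, 58, -192)

(∇×V)₁ = ∂V₃/∂y − ∂V₂/∂z = 7*x - 4*y
(∇×V)₂ = ∂V₁/∂z − ∂V₃/∂x = -5*x*y^2 - y
(∇×V)₃ = ∂V₂/∂x − ∂V₁/∂y = 10*x*y*z - 15*y^2 - 6*z
∇×V = (7*x - 4*y, -5*x*y^2 - y, 10*x*y*z - 15*y^2 - 6*z)
At (-3, 2, 2): (-29, 58, -192).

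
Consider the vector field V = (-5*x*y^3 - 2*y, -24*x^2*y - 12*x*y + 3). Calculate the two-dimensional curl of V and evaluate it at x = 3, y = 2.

-130

∂V₂/∂x = -48*x*y - 12*y
∂V₁/∂y = -15*x*y^2 - 2
Scalar curl = 15*x*y^2 - 48*x*y - 12*y + 2
At (3, 2): -130.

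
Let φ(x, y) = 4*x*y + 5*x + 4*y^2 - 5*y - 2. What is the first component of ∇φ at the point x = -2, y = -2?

-3

(∇φ)_1 = ∂φ/∂x = 4*y + 5
At (-2, -2): -3.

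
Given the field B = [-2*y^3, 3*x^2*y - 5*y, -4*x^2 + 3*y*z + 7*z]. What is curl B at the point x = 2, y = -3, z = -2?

(-6, 16, 18)

(∇×B)₁ = ∂B₃/∂y − ∂B₂/∂z = 3*z
(∇×B)₂ = ∂B₁/∂z − ∂B₃/∂x = 8*x
(∇×B)₃ = ∂B₂/∂x − ∂B₁/∂y = 6*x*y + 6*y^2
∇×B = (3*z, 8*x, 6*x*y + 6*y^2)
At (2, -3, -2): (-6, 16, 18).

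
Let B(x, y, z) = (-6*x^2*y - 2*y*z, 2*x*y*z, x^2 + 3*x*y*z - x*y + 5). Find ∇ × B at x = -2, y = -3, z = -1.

(-4, -2, 28)

(∇×B)₁ = ∂B₃/∂y − ∂B₂/∂z = -2*x*y + 3*x*z - x
(∇×B)₂ = ∂B₁/∂z − ∂B₃/∂x = -2*x - 3*y*z - y
(∇×B)₃ = ∂B₂/∂x − ∂B₁/∂y = 6*x^2 + 2*y*z + 2*z
∇×B = (-2*x*y + 3*x*z - x, -2*x - 3*y*z - y, 6*x^2 + 2*y*z + 2*z)
At (-2, -3, -1): (-4, -2, 28).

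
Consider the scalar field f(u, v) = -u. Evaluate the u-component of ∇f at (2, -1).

(∇f)_1 = ∂f/∂u = -1
At (2, -1): -1.

-1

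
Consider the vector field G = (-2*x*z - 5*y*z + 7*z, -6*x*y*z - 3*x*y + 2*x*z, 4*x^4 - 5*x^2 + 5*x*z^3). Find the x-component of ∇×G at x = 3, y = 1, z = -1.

12

(∇×G)_1 = ∂G₃/∂y − ∂G₂/∂z
= 0 − (-6*x*y + 2*x)
= 6*x*y - 2*x
At (3, 1, -1): 12.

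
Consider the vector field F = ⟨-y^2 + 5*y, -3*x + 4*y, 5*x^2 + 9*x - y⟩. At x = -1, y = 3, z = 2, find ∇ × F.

(∇×F)₁ = ∂F₃/∂y − ∂F₂/∂z = -1
(∇×F)₂ = ∂F₁/∂z − ∂F₃/∂x = -10*x - 9
(∇×F)₃ = ∂F₂/∂x − ∂F₁/∂y = 2*y - 8
∇×F = (-1, -10*x - 9, 2*y - 8)
At (-1, 3, 2): (-1, 1, -2).

(-1, 1, -2)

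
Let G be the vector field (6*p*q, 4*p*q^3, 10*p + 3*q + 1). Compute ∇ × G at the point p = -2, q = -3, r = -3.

(∇×G)₁ = ∂G₃/∂q − ∂G₂/∂r = 3
(∇×G)₂ = ∂G₁/∂r − ∂G₃/∂p = -10
(∇×G)₃ = ∂G₂/∂p − ∂G₁/∂q = -6*p + 4*q^3
∇×G = (3, -10, -6*p + 4*q^3)
At (-2, -3, -3): (3, -10, -96).

(3, -10, -96)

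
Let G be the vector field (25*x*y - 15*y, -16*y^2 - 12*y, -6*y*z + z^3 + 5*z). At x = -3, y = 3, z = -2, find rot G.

(12, 0, 90)

(∇×G)₁ = ∂G₃/∂y − ∂G₂/∂z = -6*z
(∇×G)₂ = ∂G₁/∂z − ∂G₃/∂x = 0
(∇×G)₃ = ∂G₂/∂x − ∂G₁/∂y = -25*x + 15
∇×G = (-6*z, 0, -25*x + 15)
At (-3, 3, -2): (12, 0, 90).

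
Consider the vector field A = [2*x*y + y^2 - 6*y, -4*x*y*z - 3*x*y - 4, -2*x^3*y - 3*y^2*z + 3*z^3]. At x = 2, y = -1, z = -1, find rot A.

(∇×A)₁ = ∂A₃/∂y − ∂A₂/∂z = -2*x^3 + 4*x*y - 6*y*z
(∇×A)₂ = ∂A₁/∂z − ∂A₃/∂x = 6*x^2*y
(∇×A)₃ = ∂A₂/∂x − ∂A₁/∂y = -2*x - 4*y*z - 5*y + 6
∇×A = (-2*x^3 + 4*x*y - 6*y*z, 6*x^2*y, -2*x - 4*y*z - 5*y + 6)
At (2, -1, -1): (-30, -24, 3).

(-30, -24, 3)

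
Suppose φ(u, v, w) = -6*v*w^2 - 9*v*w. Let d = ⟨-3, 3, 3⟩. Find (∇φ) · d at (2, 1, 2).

∂φ/∂u = 0
∂φ/∂v = -6*w^2 - 9*w
∂φ/∂w = -12*v*w - 9*v
∇φ at (2, 1, 2) = (0, -42, -33)
∇φ · d = (0)(-3) + (-42)(3) + (-33)(3) = -225

-225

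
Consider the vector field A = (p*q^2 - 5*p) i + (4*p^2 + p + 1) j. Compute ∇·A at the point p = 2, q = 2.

-1

∂A₁/∂p = q^2 - 5
∂A₂/∂q = 0
∇·A = q^2 - 5
At (2, 2): -1.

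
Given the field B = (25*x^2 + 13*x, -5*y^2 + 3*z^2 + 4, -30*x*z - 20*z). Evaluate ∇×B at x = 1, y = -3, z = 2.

(∇×B)₁ = ∂B₃/∂y − ∂B₂/∂z = -6*z
(∇×B)₂ = ∂B₁/∂z − ∂B₃/∂x = 30*z
(∇×B)₃ = ∂B₂/∂x − ∂B₁/∂y = 0
∇×B = (-6*z, 30*z, 0)
At (1, -3, 2): (-12, 60, 0).

(-12, 60, 0)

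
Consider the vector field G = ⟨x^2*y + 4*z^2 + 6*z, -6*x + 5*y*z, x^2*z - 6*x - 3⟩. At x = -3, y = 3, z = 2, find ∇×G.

(-15, 40, -15)

(∇×G)₁ = ∂G₃/∂y − ∂G₂/∂z = -5*y
(∇×G)₂ = ∂G₁/∂z − ∂G₃/∂x = -2*x*z + 8*z + 12
(∇×G)₃ = ∂G₂/∂x − ∂G₁/∂y = -x^2 - 6
∇×G = (-5*y, -2*x*z + 8*z + 12, -x^2 - 6)
At (-3, 3, 2): (-15, 40, -15).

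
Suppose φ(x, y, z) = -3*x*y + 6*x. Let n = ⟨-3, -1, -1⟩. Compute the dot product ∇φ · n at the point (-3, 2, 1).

-9

∂φ/∂x = -3*y + 6
∂φ/∂y = -3*x
∂φ/∂z = 0
∇φ at (-3, 2, 1) = (0, 9, 0)
∇φ · n = (0)(-3) + (9)(-1) + (0)(-1) = -9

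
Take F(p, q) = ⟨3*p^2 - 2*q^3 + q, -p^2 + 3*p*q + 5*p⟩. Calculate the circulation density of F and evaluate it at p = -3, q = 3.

∂F₂/∂p = -2*p + 3*q + 5
∂F₁/∂q = -6*q^2 + 1
Scalar curl = -2*p + 6*q^2 + 3*q + 4
At (-3, 3): 73.

73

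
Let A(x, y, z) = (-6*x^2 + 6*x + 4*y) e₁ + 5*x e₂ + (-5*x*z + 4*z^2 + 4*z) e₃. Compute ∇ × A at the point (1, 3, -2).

(0, -10, 1)

(∇×A)₁ = ∂A₃/∂y − ∂A₂/∂z = 0
(∇×A)₂ = ∂A₁/∂z − ∂A₃/∂x = 5*z
(∇×A)₃ = ∂A₂/∂x − ∂A₁/∂y = 1
∇×A = (0, 5*z, 1)
At (1, 3, -2): (0, -10, 1).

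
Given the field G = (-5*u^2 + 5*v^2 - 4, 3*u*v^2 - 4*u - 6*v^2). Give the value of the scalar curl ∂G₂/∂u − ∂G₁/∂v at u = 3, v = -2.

∂G₂/∂u = 3*v^2 - 4
∂G₁/∂v = 10*v
Scalar curl = 3*v^2 - 10*v - 4
At (3, -2): 28.

28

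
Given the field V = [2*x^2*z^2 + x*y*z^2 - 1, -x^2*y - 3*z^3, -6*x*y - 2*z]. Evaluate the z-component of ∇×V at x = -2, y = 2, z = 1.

10

(∇×V)_3 = ∂V₂/∂x − ∂V₁/∂y
= -2*x*y − (x*z^2)
= -2*x*y - x*z^2
At (-2, 2, 1): 10.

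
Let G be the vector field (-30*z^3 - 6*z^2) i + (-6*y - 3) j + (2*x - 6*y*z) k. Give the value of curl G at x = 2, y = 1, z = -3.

(∇×G)₁ = ∂G₃/∂y − ∂G₂/∂z = -6*z
(∇×G)₂ = ∂G₁/∂z − ∂G₃/∂x = -90*z^2 - 12*z - 2
(∇×G)₃ = ∂G₂/∂x − ∂G₁/∂y = 0
∇×G = (-6*z, -90*z^2 - 12*z - 2, 0)
At (2, 1, -3): (18, -776, 0).

(18, -776, 0)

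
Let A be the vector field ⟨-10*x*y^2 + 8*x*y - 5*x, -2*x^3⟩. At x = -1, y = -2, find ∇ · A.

-61

∂A₁/∂x = -10*y^2 + 8*y - 5
∂A₂/∂y = 0
∇·A = -10*y^2 + 8*y - 5
At (-1, -2): -61.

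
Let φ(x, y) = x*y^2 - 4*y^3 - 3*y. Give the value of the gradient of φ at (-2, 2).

(4, -59)

∂φ/∂x = y^2
∂φ/∂y = 2*x*y - 12*y^2 - 3
∇φ = (y^2, 2*x*y - 12*y^2 - 3)
At (-2, 2): (4, -59).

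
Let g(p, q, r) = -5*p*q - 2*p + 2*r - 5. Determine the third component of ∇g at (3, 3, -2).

(∇g)_3 = ∂g/∂r = 2
At (3, 3, -2): 2.

2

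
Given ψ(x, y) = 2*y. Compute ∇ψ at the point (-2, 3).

(0, 2)

∂ψ/∂x = 0
∂ψ/∂y = 2
∇ψ = (0, 2)
At (-2, 3): (0, 2).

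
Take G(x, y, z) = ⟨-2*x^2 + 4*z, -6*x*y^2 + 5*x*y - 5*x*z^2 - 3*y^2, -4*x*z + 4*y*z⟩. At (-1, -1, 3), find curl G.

(∇×G)₁ = ∂G₃/∂y − ∂G₂/∂z = 10*x*z + 4*z
(∇×G)₂ = ∂G₁/∂z − ∂G₃/∂x = 4*z + 4
(∇×G)₃ = ∂G₂/∂x − ∂G₁/∂y = -6*y^2 + 5*y - 5*z^2
∇×G = (10*x*z + 4*z, 4*z + 4, -6*y^2 + 5*y - 5*z^2)
At (-1, -1, 3): (-18, 16, -56).

(-18, 16, -56)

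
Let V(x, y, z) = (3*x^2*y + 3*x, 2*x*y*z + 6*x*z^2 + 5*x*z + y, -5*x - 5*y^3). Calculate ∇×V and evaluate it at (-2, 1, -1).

(-25, 5, -13)

(∇×V)₁ = ∂V₃/∂y − ∂V₂/∂z = -2*x*y - 12*x*z - 5*x - 15*y^2
(∇×V)₂ = ∂V₁/∂z − ∂V₃/∂x = 5
(∇×V)₃ = ∂V₂/∂x − ∂V₁/∂y = -3*x^2 + 2*y*z + 6*z^2 + 5*z
∇×V = (-2*x*y - 12*x*z - 5*x - 15*y^2, 5, -3*x^2 + 2*y*z + 6*z^2 + 5*z)
At (-2, 1, -1): (-25, 5, -13).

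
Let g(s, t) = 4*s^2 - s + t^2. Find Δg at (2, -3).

∂²g/∂s² = 8
∂²g/∂t² = 2
∇²g = 10
At (2, -3): 10.

10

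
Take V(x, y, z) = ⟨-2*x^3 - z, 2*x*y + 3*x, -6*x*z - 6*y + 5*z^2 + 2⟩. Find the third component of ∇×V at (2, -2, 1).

(∇×V)_3 = ∂V₂/∂x − ∂V₁/∂y
= 2*y + 3 − (0)
= 2*y + 3
At (2, -2, 1): -1.

-1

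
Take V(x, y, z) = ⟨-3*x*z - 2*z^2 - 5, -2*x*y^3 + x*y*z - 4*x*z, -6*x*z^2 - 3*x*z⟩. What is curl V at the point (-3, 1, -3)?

(∇×V)₁ = ∂V₃/∂y − ∂V₂/∂z = -x*y + 4*x
(∇×V)₂ = ∂V₁/∂z − ∂V₃/∂x = -3*x + 6*z^2 - z
(∇×V)₃ = ∂V₂/∂x − ∂V₁/∂y = -2*y^3 + y*z - 4*z
∇×V = (-x*y + 4*x, -3*x + 6*z^2 - z, -2*y^3 + y*z - 4*z)
At (-3, 1, -3): (-9, 66, 7).

(-9, 66, 7)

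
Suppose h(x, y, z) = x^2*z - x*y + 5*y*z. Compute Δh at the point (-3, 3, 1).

∂²h/∂x² = 2*z
∂²h/∂y² = 0
∂²h/∂z² = 0
∇²h = 2*z
At (-3, 3, 1): 2.

2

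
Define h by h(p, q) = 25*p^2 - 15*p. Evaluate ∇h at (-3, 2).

(-165, 0)

∂h/∂p = 50*p - 15
∂h/∂q = 0
∇h = (50*p - 15, 0)
At (-3, 2): (-165, 0).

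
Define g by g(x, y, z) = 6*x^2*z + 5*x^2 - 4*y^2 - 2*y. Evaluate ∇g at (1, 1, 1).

∂g/∂x = 12*x*z + 10*x
∂g/∂y = -8*y - 2
∂g/∂z = 6*x^2
∇g = (12*x*z + 10*x, -8*y - 2, 6*x^2)
At (1, 1, 1): (22, -10, 6).

(22, -10, 6)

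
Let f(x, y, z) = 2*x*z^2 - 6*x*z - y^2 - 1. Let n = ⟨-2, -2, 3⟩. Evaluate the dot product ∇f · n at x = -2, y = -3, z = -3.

∂f/∂x = 2*z^2 - 6*z
∂f/∂y = -2*y
∂f/∂z = 4*x*z - 6*x
∇f at (-2, -3, -3) = (36, 6, 36)
∇f · n = (36)(-2) + (6)(-2) + (36)(3) = 24

24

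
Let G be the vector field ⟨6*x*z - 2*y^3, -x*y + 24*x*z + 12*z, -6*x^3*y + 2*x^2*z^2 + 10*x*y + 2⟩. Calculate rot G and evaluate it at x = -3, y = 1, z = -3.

(∇×G)₁ = ∂G₃/∂y − ∂G₂/∂z = -6*x^3 - 14*x - 12
(∇×G)₂ = ∂G₁/∂z − ∂G₃/∂x = 18*x^2*y - 4*x*z^2 + 6*x - 10*y
(∇×G)₃ = ∂G₂/∂x − ∂G₁/∂y = 6*y^2 - y + 24*z
∇×G = (-6*x^3 - 14*x - 12, 18*x^2*y - 4*x*z^2 + 6*x - 10*y, 6*y^2 - y + 24*z)
At (-3, 1, -3): (192, 242, -67).

(192, 242, -67)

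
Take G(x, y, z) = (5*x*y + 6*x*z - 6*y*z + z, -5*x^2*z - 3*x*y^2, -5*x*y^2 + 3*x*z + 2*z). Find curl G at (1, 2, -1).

(-15, 18, -13)

(∇×G)₁ = ∂G₃/∂y − ∂G₂/∂z = 5*x^2 - 10*x*y
(∇×G)₂ = ∂G₁/∂z − ∂G₃/∂x = 6*x + 5*y^2 - 6*y - 3*z + 1
(∇×G)₃ = ∂G₂/∂x − ∂G₁/∂y = -10*x*z - 5*x - 3*y^2 + 6*z
∇×G = (5*x^2 - 10*x*y, 6*x + 5*y^2 - 6*y - 3*z + 1, -10*x*z - 5*x - 3*y^2 + 6*z)
At (1, 2, -1): (-15, 18, -13).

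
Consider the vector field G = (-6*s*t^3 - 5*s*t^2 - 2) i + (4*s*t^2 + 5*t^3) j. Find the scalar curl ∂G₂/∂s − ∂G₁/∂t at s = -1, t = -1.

∂G₂/∂s = 4*t^2
∂G₁/∂t = -18*s*t^2 - 10*s*t
Scalar curl = 18*s*t^2 + 10*s*t + 4*t^2
At (-1, -1): -4.

-4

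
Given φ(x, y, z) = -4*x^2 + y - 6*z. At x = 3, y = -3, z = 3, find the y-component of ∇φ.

(∇φ)_2 = ∂φ/∂y = 1
At (3, -3, 3): 1.

1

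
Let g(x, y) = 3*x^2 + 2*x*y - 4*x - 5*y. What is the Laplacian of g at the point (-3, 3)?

∂²g/∂x² = 6
∂²g/∂y² = 0
∇²g = 6
At (-3, 3): 6.

6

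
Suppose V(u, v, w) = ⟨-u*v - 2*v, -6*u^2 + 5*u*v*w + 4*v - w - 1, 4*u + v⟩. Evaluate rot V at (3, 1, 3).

(∇×V)₁ = ∂V₃/∂v − ∂V₂/∂w = -5*u*v + 2
(∇×V)₂ = ∂V₁/∂w − ∂V₃/∂u = -4
(∇×V)₃ = ∂V₂/∂u − ∂V₁/∂v = -11*u + 5*v*w + 2
∇×V = (-5*u*v + 2, -4, -11*u + 5*v*w + 2)
At (3, 1, 3): (-13, -4, -16).

(-13, -4, -16)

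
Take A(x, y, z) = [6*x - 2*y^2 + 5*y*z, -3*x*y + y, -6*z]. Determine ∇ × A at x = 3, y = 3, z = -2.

(0, 15, 13)

(∇×A)₁ = ∂A₃/∂y − ∂A₂/∂z = 0
(∇×A)₂ = ∂A₁/∂z − ∂A₃/∂x = 5*y
(∇×A)₃ = ∂A₂/∂x − ∂A₁/∂y = y - 5*z
∇×A = (0, 5*y, y - 5*z)
At (3, 3, -2): (0, 15, 13).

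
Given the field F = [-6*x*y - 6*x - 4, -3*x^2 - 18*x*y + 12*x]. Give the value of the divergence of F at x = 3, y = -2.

∂F₁/∂x = -6*y - 6
∂F₂/∂y = -18*x
∇·F = -18*x - 6*y - 6
At (3, -2): -48.

-48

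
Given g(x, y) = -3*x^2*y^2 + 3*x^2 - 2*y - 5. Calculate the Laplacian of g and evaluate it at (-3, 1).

∂²g/∂x² = 6*(-y^2 + 1)
∂²g/∂y² = -6*x^2
∇²g = -6*x^2 - 6*y^2 + 6
At (-3, 1): -54.

-54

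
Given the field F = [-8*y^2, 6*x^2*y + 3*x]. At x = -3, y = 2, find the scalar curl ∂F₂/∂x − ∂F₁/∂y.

-37

∂F₂/∂x = 12*x*y + 3
∂F₁/∂y = -16*y
Scalar curl = 12*x*y + 16*y + 3
At (-3, 2): -37.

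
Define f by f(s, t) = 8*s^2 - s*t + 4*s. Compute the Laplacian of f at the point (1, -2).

16

∂²f/∂s² = 16
∂²f/∂t² = 0
∇²f = 16
At (1, -2): 16.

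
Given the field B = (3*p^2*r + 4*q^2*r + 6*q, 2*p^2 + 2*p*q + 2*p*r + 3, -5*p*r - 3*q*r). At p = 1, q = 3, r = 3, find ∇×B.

(∇×B)₁ = ∂B₃/∂q − ∂B₂/∂r = -2*p - 3*r
(∇×B)₂ = ∂B₁/∂r − ∂B₃/∂p = 3*p^2 + 4*q^2 + 5*r
(∇×B)₃ = ∂B₂/∂p − ∂B₁/∂q = 4*p - 8*q*r + 2*q + 2*r - 6
∇×B = (-2*p - 3*r, 3*p^2 + 4*q^2 + 5*r, 4*p - 8*q*r + 2*q + 2*r - 6)
At (1, 3, 3): (-11, 54, -62).

(-11, 54, -62)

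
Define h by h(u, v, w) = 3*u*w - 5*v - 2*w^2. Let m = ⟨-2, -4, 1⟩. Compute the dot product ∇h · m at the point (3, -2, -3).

∂h/∂u = 3*w
∂h/∂v = -5
∂h/∂w = 3*u - 4*w
∇h at (3, -2, -3) = (-9, -5, 21)
∇h · m = (-9)(-2) + (-5)(-4) + (21)(1) = 59

59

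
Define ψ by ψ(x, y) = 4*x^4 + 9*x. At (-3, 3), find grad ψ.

∂ψ/∂x = 16*x^3 + 9
∂ψ/∂y = 0
∇ψ = (16*x^3 + 9, 0)
At (-3, 3): (-423, 0).

(-423, 0)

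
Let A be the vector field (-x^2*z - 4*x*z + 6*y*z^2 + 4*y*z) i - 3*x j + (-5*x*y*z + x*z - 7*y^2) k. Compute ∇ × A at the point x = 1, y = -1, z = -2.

(24, 27, -19)

(∇×A)₁ = ∂A₃/∂y − ∂A₂/∂z = -5*x*z - 14*y
(∇×A)₂ = ∂A₁/∂z − ∂A₃/∂x = -x^2 - 4*x + 17*y*z + 4*y - z
(∇×A)₃ = ∂A₂/∂x − ∂A₁/∂y = -6*z^2 - 4*z - 3
∇×A = (-5*x*z - 14*y, -x^2 - 4*x + 17*y*z + 4*y - z, -6*z^2 - 4*z - 3)
At (1, -1, -2): (24, 27, -19).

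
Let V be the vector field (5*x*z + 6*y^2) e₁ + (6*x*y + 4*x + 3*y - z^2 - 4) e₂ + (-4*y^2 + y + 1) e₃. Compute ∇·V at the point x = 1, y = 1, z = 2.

∂V₁/∂x = 5*z
∂V₂/∂y = 6*x + 3
∂V₃/∂z = 0
∇·V = 6*x + 5*z + 3
At (1, 1, 2): 19.

19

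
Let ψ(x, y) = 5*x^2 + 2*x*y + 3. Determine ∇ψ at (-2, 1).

∂ψ/∂x = 10*x + 2*y
∂ψ/∂y = 2*x
∇ψ = (10*x + 2*y, 2*x)
At (-2, 1): (-18, -4).

(-18, -4)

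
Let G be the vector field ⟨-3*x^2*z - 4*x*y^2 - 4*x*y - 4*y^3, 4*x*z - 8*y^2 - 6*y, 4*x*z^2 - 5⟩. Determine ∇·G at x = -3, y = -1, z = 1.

∂G₁/∂x = -6*x*z - 4*y^2 - 4*y
∂G₂/∂y = -16*y - 6
∂G₃/∂z = 8*x*z
∇·G = 2*x*z - 4*y^2 - 20*y - 6
At (-3, -1, 1): 4.

4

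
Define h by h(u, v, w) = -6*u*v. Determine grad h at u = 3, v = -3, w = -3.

∂h/∂u = -6*v
∂h/∂v = -6*u
∂h/∂w = 0
∇h = (-6*v, -6*u, 0)
At (3, -3, -3): (18, -18, 0).

(18, -18, 0)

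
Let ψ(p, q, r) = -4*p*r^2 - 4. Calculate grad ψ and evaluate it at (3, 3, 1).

(-4, 0, -24)

∂ψ/∂p = -4*r^2
∂ψ/∂q = 0
∂ψ/∂r = -8*p*r
∇ψ = (-4*r^2, 0, -8*p*r)
At (3, 3, 1): (-4, 0, -24).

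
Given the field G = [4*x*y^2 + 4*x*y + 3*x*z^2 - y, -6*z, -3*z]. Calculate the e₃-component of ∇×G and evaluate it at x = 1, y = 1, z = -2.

(∇×G)_3 = ∂G₂/∂x − ∂G₁/∂y
= 0 − (8*x*y + 4*x - 1)
= -8*x*y - 4*x + 1
At (1, 1, -2): -11.

-11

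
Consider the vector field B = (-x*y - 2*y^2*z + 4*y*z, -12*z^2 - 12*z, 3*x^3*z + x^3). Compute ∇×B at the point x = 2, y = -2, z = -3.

(-60, 80, 38)

(∇×B)₁ = ∂B₃/∂y − ∂B₂/∂z = 24*z + 12
(∇×B)₂ = ∂B₁/∂z − ∂B₃/∂x = -9*x^2*z - 3*x^2 - 2*y^2 + 4*y
(∇×B)₃ = ∂B₂/∂x − ∂B₁/∂y = x + 4*y*z - 4*z
∇×B = (24*z + 12, -9*x^2*z - 3*x^2 - 2*y^2 + 4*y, x + 4*y*z - 4*z)
At (2, -2, -3): (-60, 80, 38).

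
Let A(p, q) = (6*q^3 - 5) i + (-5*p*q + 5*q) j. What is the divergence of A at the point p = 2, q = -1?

∂A₁/∂p = 0
∂A₂/∂q = -5*p + 5
∇·A = -5*p + 5
At (2, -1): -5.

-5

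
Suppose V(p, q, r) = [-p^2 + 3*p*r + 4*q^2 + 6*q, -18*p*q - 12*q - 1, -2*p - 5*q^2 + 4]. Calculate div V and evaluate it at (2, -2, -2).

-58

∂V₁/∂p = -2*p + 3*r
∂V₂/∂q = -18*p - 12
∂V₃/∂r = 0
∇·V = -20*p + 3*r - 12
At (2, -2, -2): -58.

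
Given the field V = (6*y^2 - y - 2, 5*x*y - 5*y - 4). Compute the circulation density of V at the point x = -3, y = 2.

∂V₂/∂x = 5*y
∂V₁/∂y = 12*y - 1
Scalar curl = -7*y + 1
At (-3, 2): -13.

-13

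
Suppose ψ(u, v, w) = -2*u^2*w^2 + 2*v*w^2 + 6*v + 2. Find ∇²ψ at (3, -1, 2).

-56

∂²ψ/∂u² = -4*w^2
∂²ψ/∂v² = 0
∂²ψ/∂w² = 4*(-u^2 + v)
∇²ψ = -4*u^2 + 4*v - 4*w^2
At (3, -1, 2): -56.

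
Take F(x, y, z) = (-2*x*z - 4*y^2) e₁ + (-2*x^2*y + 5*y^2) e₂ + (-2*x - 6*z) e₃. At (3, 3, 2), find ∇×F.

(0, -4, -12)

(∇×F)₁ = ∂F₃/∂y − ∂F₂/∂z = 0
(∇×F)₂ = ∂F₁/∂z − ∂F₃/∂x = -2*x + 2
(∇×F)₃ = ∂F₂/∂x − ∂F₁/∂y = -4*x*y + 8*y
∇×F = (0, -2*x + 2, -4*x*y + 8*y)
At (3, 3, 2): (0, -4, -12).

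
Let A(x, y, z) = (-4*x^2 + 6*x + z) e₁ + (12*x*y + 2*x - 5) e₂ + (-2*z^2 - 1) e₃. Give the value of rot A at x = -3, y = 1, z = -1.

(0, 1, 14)

(∇×A)₁ = ∂A₃/∂y − ∂A₂/∂z = 0
(∇×A)₂ = ∂A₁/∂z − ∂A₃/∂x = 1
(∇×A)₃ = ∂A₂/∂x − ∂A₁/∂y = 12*y + 2
∇×A = (0, 1, 12*y + 2)
At (-3, 1, -1): (0, 1, 14).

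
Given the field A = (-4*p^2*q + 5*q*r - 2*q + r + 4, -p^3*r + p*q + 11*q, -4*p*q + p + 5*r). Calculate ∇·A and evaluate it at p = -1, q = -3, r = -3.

∂A₁/∂p = -8*p*q
∂A₂/∂q = p + 11
∂A₃/∂r = 5
∇·A = -8*p*q + p + 16
At (-1, -3, -3): -9.

-9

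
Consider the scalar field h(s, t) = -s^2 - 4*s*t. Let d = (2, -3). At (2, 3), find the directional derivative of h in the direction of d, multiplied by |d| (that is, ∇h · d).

-8

∂h/∂s = -2*s - 4*t
∂h/∂t = -4*s
∇h at (2, 3) = (-16, -8)
∇h · d = (-16)(2) + (-8)(-3) = -8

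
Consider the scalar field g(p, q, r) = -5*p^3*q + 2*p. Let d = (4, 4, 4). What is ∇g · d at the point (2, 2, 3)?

-632

∂g/∂p = -15*p^2*q + 2
∂g/∂q = -5*p^3
∂g/∂r = 0
∇g at (2, 2, 3) = (-118, -40, 0)
∇g · d = (-118)(4) + (-40)(4) + (0)(4) = -632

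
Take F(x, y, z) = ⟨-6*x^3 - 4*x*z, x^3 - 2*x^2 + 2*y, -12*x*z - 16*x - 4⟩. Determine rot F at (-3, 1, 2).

(0, 52, 39)

(∇×F)₁ = ∂F₃/∂y − ∂F₂/∂z = 0
(∇×F)₂ = ∂F₁/∂z − ∂F₃/∂x = -4*x + 12*z + 16
(∇×F)₃ = ∂F₂/∂x − ∂F₁/∂y = 3*x^2 - 4*x
∇×F = (0, -4*x + 12*z + 16, 3*x^2 - 4*x)
At (-3, 1, 2): (0, 52, 39).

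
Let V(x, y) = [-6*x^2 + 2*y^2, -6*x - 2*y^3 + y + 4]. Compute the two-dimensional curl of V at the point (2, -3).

6

∂V₂/∂x = -6
∂V₁/∂y = 4*y
Scalar curl = -4*y - 6
At (2, -3): 6.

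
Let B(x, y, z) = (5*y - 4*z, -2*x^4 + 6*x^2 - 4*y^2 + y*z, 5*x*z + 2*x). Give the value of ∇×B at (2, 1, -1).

(-1, -1, -45)

(∇×B)₁ = ∂B₃/∂y − ∂B₂/∂z = -y
(∇×B)₂ = ∂B₁/∂z − ∂B₃/∂x = -5*z - 6
(∇×B)₃ = ∂B₂/∂x − ∂B₁/∂y = -8*x^3 + 12*x - 5
∇×B = (-y, -5*z - 6, -8*x^3 + 12*x - 5)
At (2, 1, -1): (-1, -1, -45).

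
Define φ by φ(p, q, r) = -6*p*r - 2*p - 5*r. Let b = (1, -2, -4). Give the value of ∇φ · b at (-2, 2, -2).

∂φ/∂p = -6*r - 2
∂φ/∂q = 0
∂φ/∂r = -6*p - 5
∇φ at (-2, 2, -2) = (10, 0, 7)
∇φ · b = (10)(1) + (0)(-2) + (7)(-4) = -18

-18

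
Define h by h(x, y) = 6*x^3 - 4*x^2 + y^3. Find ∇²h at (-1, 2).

-32

∂²h/∂x² = 4*(9*x - 2)
∂²h/∂y² = 6*y
∇²h = 36*x + 6*y - 8
At (-1, 2): -32.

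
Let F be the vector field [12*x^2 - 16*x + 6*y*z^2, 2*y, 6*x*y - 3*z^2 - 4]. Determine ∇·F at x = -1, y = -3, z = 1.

-44

∂F₁/∂x = 24*x - 16
∂F₂/∂y = 2
∂F₃/∂z = -6*z
∇·F = 24*x - 6*z - 14
At (-1, -3, 1): -44.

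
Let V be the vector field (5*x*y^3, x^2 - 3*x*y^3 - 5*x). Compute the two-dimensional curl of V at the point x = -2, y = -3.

∂V₂/∂x = 2*x - 3*y^3 - 5
∂V₁/∂y = 15*x*y^2
Scalar curl = -15*x*y^2 + 2*x - 3*y^3 - 5
At (-2, -3): 342.

342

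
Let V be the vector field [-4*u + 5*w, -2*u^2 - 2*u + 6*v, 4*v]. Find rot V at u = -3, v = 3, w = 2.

(∇×V)₁ = ∂V₃/∂v − ∂V₂/∂w = 4
(∇×V)₂ = ∂V₁/∂w − ∂V₃/∂u = 5
(∇×V)₃ = ∂V₂/∂u − ∂V₁/∂v = -4*u - 2
∇×V = (4, 5, -4*u - 2)
At (-3, 3, 2): (4, 5, 10).

(4, 5, 10)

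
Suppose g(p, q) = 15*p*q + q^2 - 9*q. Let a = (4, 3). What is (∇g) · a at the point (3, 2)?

240

∂g/∂p = 15*q
∂g/∂q = 15*p + 2*q - 9
∇g at (3, 2) = (30, 40)
∇g · a = (30)(4) + (40)(3) = 240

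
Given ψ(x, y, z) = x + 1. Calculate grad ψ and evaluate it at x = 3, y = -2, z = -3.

(1, 0, 0)

∂ψ/∂x = 1
∂ψ/∂y = 0
∂ψ/∂z = 0
∇ψ = (1, 0, 0)
At (3, -2, -3): (1, 0, 0).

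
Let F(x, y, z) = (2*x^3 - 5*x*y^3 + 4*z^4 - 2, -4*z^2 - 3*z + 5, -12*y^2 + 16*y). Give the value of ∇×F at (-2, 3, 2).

(∇×F)₁ = ∂F₃/∂y − ∂F₂/∂z = -24*y + 8*z + 19
(∇×F)₂ = ∂F₁/∂z − ∂F₃/∂x = 16*z^3
(∇×F)₃ = ∂F₂/∂x − ∂F₁/∂y = 15*x*y^2
∇×F = (-24*y + 8*z + 19, 16*z^3, 15*x*y^2)
At (-2, 3, 2): (-37, 128, -270).

(-37, 128, -270)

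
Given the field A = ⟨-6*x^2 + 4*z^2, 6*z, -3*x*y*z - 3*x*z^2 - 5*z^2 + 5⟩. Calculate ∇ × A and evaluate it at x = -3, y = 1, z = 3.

(∇×A)₁ = ∂A₃/∂y − ∂A₂/∂z = -3*x*z - 6
(∇×A)₂ = ∂A₁/∂z − ∂A₃/∂x = 3*y*z + 3*z^2 + 8*z
(∇×A)₃ = ∂A₂/∂x − ∂A₁/∂y = 0
∇×A = (-3*x*z - 6, 3*y*z + 3*z^2 + 8*z, 0)
At (-3, 1, 3): (21, 60, 0).

(21, 60, 0)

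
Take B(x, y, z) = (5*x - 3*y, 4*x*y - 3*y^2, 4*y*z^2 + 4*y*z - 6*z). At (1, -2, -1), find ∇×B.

(0, 0, -5)

(∇×B)₁ = ∂B₃/∂y − ∂B₂/∂z = 4*z^2 + 4*z
(∇×B)₂ = ∂B₁/∂z − ∂B₃/∂x = 0
(∇×B)₃ = ∂B₂/∂x − ∂B₁/∂y = 4*y + 3
∇×B = (4*z^2 + 4*z, 0, 4*y + 3)
At (1, -2, -1): (0, 0, -5).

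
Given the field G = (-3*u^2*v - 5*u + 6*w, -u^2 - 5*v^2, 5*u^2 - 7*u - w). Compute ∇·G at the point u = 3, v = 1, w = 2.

∂G₁/∂u = -6*u*v - 5
∂G₂/∂v = -10*v
∂G₃/∂w = -1
∇·G = -6*u*v - 10*v - 6
At (3, 1, 2): -34.

-34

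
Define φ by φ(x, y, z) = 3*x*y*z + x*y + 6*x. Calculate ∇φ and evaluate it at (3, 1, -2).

(1, -15, 9)

∂φ/∂x = 3*y*z + y + 6
∂φ/∂y = 3*x*z + x
∂φ/∂z = 3*x*y
∇φ = (3*y*z + y + 6, 3*x*z + x, 3*x*y)
At (3, 1, -2): (1, -15, 9).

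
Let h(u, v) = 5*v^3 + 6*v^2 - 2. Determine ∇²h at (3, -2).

-48

∂²h/∂u² = 0
∂²h/∂v² = 6*(5*v + 2)
∇²h = 30*v + 12
At (3, -2): -48.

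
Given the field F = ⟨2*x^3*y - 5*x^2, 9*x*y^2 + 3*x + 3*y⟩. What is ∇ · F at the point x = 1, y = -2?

∂F₁/∂x = 6*x^2*y - 10*x
∂F₂/∂y = 18*x*y + 3
∇·F = 6*x^2*y + 18*x*y - 10*x + 3
At (1, -2): -55.

-55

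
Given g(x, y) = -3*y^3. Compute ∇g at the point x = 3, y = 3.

∂g/∂x = 0
∂g/∂y = -9*y^2
∇g = (0, -9*y^2)
At (3, 3): (0, -81).

(0, -81)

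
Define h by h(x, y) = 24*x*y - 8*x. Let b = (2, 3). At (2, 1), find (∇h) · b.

∂h/∂x = 24*y - 8
∂h/∂y = 24*x
∇h at (2, 1) = (16, 48)
∇h · b = (16)(2) + (48)(3) = 176

176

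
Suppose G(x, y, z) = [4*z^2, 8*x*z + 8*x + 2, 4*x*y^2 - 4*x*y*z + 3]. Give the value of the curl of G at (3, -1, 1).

(-60, 0, 16)

(∇×G)₁ = ∂G₃/∂y − ∂G₂/∂z = 8*x*y - 4*x*z - 8*x
(∇×G)₂ = ∂G₁/∂z − ∂G₃/∂x = -4*y^2 + 4*y*z + 8*z
(∇×G)₃ = ∂G₂/∂x − ∂G₁/∂y = 8*z + 8
∇×G = (8*x*y - 4*x*z - 8*x, -4*y^2 + 4*y*z + 8*z, 8*z + 8)
At (3, -1, 1): (-60, 0, 16).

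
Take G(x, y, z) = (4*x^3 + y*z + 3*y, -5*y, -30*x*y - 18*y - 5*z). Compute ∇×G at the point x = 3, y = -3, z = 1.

(∇×G)₁ = ∂G₃/∂y − ∂G₂/∂z = -30*x - 18
(∇×G)₂ = ∂G₁/∂z − ∂G₃/∂x = 31*y
(∇×G)₃ = ∂G₂/∂x − ∂G₁/∂y = -z - 3
∇×G = (-30*x - 18, 31*y, -z - 3)
At (3, -3, 1): (-108, -93, -4).

(-108, -93, -4)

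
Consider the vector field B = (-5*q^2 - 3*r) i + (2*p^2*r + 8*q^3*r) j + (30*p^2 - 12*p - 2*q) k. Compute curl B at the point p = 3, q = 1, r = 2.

(∇×B)₁ = ∂B₃/∂q − ∂B₂/∂r = -2*p^2 - 8*q^3 - 2
(∇×B)₂ = ∂B₁/∂r − ∂B₃/∂p = -60*p + 9
(∇×B)₃ = ∂B₂/∂p − ∂B₁/∂q = 4*p*r + 10*q
∇×B = (-2*p^2 - 8*q^3 - 2, -60*p + 9, 4*p*r + 10*q)
At (3, 1, 2): (-28, -171, 34).

(-28, -171, 34)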